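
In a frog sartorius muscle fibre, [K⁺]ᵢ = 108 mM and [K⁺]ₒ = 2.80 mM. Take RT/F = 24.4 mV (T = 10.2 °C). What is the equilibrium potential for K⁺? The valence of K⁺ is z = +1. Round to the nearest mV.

-89 mV

E = (24.4/z) · ln([K⁺]_out/[K⁺]_in) with z = +1.
= (24.4/1) · ln(2.80/108) = 24.40 · ln(0.02593)
= 24.40 · (-3.6525) = -89.12 mV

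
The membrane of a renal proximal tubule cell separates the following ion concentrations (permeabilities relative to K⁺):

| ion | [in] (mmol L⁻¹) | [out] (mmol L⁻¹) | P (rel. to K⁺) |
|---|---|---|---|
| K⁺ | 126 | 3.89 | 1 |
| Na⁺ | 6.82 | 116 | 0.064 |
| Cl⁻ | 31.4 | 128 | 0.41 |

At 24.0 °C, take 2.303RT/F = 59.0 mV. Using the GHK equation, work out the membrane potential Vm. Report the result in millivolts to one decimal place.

Vm = 59.0 · log₁₀[(Σ P·[cation]ₒ + Σ P·[anion]ᵢ) / (Σ P·[cation]ᵢ + Σ P·[anion]ₒ)]
Numerator = 1×3.89 + 0.064×116 + 0.41×31.4 = 24.19
Denominator = 1×126 + 0.064×6.82 + 0.41×128 = 178.9
Vm = 59.0 · log₁₀(0.13519) = 59.0 × (-0.8691) = -51.27 mV

-51.3 mV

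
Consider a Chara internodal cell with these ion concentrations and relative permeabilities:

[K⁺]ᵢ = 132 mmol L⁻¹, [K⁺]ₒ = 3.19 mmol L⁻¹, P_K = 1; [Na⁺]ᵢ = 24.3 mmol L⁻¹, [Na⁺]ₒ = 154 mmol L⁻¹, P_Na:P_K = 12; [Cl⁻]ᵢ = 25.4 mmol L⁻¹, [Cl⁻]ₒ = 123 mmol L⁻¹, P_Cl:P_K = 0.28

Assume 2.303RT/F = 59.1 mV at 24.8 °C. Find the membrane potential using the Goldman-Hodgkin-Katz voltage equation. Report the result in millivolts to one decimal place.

Vm = 59.1 · log₁₀[(Σ P·[cation]ₒ + Σ P·[anion]ᵢ) / (Σ P·[cation]ᵢ + Σ P·[anion]ₒ)]
Numerator = 1×3.19 + 12×154 + 0.28×25.4 = 1858
Denominator = 1×132 + 12×24.3 + 0.28×123 = 458
Vm = 59.1 · log₁₀(4.0571) = 59.1 × (0.6082) = 35.95 mV

35.9 mV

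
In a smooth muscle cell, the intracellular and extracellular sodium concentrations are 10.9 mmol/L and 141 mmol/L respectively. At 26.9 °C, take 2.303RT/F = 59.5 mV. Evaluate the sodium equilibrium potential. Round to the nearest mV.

66 mV

E = (59.5/z) · log₁₀([Na⁺]_out/[Na⁺]_in) with z = +1.
= (59.5/1) · log₁₀(141/10.9) = 59.50 · log₁₀(12.94)
= 59.50 · (1.1118) = 66.15 mV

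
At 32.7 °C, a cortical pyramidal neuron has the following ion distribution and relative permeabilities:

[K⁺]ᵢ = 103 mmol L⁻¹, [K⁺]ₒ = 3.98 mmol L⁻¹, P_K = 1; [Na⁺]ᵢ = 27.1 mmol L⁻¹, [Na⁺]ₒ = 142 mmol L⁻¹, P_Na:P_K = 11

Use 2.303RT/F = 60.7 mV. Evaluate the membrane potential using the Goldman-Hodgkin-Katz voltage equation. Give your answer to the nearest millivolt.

36 mV

Vm = 60.7 · log₁₀[(Σ P·[cation]ₒ + Σ P·[anion]ᵢ) / (Σ P·[cation]ᵢ + Σ P·[anion]ₒ)]
Numerator = 1×3.98 + 11×142 = 1566
Denominator = 1×103 + 11×27.1 = 401.1
Vm = 60.7 · log₁₀(3.9042) = 60.7 × (0.5915) = 35.91 mV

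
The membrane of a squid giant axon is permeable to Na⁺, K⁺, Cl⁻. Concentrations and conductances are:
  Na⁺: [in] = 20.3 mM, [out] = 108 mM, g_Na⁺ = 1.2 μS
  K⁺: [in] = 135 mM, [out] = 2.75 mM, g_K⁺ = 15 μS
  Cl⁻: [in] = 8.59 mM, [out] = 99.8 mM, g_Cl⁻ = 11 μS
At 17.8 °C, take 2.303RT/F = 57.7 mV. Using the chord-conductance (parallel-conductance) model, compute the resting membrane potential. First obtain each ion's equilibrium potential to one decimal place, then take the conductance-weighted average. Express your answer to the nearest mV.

E_Na⁺ = (57.7/1)·log₁₀(108/20.3) = 41.9 mV
E_K⁺ = (57.7/1)·log₁₀(2.75/135) = -97.6 mV
E_Cl⁻ = (57.7/-1)·log₁₀(99.8/8.59) = -61.5 mV
Vm = (Σ gᵢEᵢ)/(Σ gᵢ) = (1.2·41.9 + 15·-97.6 + 11·-61.5) / (1.2 + 15 + 11)
= -2090.22 / 27.2 = -76.85 mV

-77 mV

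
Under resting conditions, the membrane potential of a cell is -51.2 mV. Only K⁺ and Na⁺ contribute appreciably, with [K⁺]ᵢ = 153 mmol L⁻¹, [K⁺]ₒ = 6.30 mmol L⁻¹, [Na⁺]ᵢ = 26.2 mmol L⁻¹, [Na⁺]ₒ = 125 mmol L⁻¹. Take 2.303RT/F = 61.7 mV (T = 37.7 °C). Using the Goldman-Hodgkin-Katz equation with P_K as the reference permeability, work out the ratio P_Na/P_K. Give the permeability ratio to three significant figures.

Let α = P_Na/P_K. GHK: Vm = 61.7·log₁₀[(Kₒ + α·Naₒ)/(Kᵢ + α·Naᵢ)].
10^(Vm/61.7) = 10^(-51.2/61.7) = 0.14797
So 0.14797·(Kᵢ + α·Naᵢ) = Kₒ + α·Naₒ → α = (0.14797·153.0 − 6.3) / (125.0 − 0.14797·26.2)
α = (22.64 − 6.3) / (125.0 − 3.877) = 16.34/121.1 = 0.1349

0.135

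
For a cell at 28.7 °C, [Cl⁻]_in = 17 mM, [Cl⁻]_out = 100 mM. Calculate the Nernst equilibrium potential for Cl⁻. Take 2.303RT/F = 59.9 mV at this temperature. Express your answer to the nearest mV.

E = (59.9/z) · log₁₀([Cl⁻]_out/[Cl⁻]_in) with z = -1.
For an anion, dividing by z = -1 reverses the sign.
= (59.9/-1) · log₁₀(100/17) = -59.90 · log₁₀(5.882)
= -59.90 · (0.7696) = -46.10 mV

-46 mV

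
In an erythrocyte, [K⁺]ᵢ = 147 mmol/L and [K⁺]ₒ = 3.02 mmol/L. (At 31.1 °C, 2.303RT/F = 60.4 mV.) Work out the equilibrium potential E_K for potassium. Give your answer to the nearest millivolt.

E = (60.4/z) · log₁₀([K⁺]_out/[K⁺]_in) with z = +1.
= (60.4/1) · log₁₀(3.02/147) = 60.40 · log₁₀(0.02054)
= 60.40 · (-1.6873) = -101.91 mV

-102 mV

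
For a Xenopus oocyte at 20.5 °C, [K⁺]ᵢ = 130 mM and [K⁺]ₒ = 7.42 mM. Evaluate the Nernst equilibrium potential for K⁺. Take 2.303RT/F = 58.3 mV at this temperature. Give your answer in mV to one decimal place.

E = (58.3/z) · log₁₀([K⁺]_out/[K⁺]_in) with z = +1.
= (58.3/1) · log₁₀(7.42/130) = 58.30 · log₁₀(0.05708)
= 58.30 · (-1.2435) = -72.50 mV

-72.5 mV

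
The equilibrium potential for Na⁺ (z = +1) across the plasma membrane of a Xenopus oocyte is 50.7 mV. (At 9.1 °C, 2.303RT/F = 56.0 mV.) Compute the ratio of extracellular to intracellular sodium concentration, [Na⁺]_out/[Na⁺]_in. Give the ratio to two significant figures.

log₁₀([out]/[in]) = E·z/(56.0) = 50.7 × 1 / 56.0 = 0.9054
[out]/[in] = 10^(0.9054) = 8.042

8.0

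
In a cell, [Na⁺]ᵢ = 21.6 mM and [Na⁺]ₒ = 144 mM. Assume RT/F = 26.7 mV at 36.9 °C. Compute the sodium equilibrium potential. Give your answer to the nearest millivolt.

51 mV

E = (26.7/z) · ln([Na⁺]_out/[Na⁺]_in) with z = +1.
= (26.7/1) · ln(144/21.6) = 26.70 · ln(6.667)
= 26.70 · (1.8971) = 50.65 mV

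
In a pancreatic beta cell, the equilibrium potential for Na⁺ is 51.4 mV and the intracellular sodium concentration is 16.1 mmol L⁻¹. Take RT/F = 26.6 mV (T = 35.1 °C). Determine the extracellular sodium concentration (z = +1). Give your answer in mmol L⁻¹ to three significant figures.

111 mmol L⁻¹

Nernst: E = (26.6/1) · ln([out]/[in]), so ln([out]/[in]) = 51.4 × 1 / 26.6 = 1.9323.
[out]/[in] = e^(1.9323) = 6.906.
[out] = 6.906 × 16.1 = 111.2 mmol L⁻¹.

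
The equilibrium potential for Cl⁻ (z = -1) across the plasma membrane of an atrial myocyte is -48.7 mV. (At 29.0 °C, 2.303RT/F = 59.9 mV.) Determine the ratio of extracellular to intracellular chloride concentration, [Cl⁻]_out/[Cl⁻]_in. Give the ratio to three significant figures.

6.50

log₁₀([out]/[in]) = E·z/(59.9) = -48.7 × -1 / 59.9 = 0.8130
[out]/[in] = 10^(0.8130) = 6.502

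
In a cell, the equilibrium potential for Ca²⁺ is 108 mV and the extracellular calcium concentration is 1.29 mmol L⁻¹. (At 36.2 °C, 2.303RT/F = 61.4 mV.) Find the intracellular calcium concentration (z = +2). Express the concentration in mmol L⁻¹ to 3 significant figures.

0.000391 mmol L⁻¹

Nernst: E = (61.4/2) · log₁₀([out]/[in]), so log₁₀([out]/[in]) = 108.0 × 2 / 61.4 = 3.5179.
[out]/[in] = 10^(3.5179) = 3295.
[in] = 1.29 / 3295 = 0.0003914 mmol L⁻¹.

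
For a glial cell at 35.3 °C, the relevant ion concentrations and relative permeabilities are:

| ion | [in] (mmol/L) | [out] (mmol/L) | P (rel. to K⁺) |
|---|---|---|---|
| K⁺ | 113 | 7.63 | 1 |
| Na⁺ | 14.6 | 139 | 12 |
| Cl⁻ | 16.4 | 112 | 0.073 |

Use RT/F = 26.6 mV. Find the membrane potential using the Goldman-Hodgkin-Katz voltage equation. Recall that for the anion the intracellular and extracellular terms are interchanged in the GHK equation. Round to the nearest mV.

Vm = 26.6 · ln[(Σ P·[cation]ₒ + Σ P·[anion]ᵢ) / (Σ P·[cation]ᵢ + Σ P·[anion]ₒ)]
Numerator = 1×7.63 + 12×139 + 0.073×16.4 = 1677
Denominator = 1×113 + 12×14.6 + 0.073×112 = 296.4
Vm = 26.6 · ln(5.6578) = 26.6 × (1.7330) = 46.10 mV

46 mV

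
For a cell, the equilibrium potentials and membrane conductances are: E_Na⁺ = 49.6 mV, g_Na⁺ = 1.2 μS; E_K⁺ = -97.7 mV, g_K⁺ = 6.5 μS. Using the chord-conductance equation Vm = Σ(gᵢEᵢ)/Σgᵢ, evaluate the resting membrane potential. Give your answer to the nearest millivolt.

-75 mV

Σ gᵢEᵢ = 1.2·(49.6) + 6.5·(-97.7) = -575.53
Σ gᵢ = 1.2 + 6.5 = 7.7
Vm = -575.53 / 7.7 = -74.74 mV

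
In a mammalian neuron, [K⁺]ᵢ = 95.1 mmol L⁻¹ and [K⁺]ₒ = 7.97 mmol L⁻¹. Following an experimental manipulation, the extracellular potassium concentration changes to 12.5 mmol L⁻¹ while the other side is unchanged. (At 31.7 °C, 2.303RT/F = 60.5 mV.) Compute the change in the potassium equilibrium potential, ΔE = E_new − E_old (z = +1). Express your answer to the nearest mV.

12 mV

E_old = (60.5/1)·log₁₀(7.97/95.1) = -65.14 mV
E_new = (60.5/1)·log₁₀(12.5/95.1) = -53.32 mV
ΔE = -53.32 − (-65.14) = 11.82 mV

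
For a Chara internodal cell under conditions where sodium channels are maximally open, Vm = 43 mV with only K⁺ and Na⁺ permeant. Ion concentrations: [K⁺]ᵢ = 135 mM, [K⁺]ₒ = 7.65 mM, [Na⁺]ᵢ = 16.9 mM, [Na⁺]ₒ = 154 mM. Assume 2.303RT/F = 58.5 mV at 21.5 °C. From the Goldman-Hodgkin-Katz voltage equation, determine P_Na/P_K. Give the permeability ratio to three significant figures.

Let α = P_Na/P_K. GHK: Vm = 58.5·log₁₀[(Kₒ + α·Naₒ)/(Kᵢ + α·Naᵢ)].
10^(Vm/58.5) = 10^(43.0/58.5) = 5.433
So 5.433·(Kᵢ + α·Naᵢ) = Kₒ + α·Naₒ → α = (5.433·135.0 − 7.65) / (154.0 − 5.433·16.9)
α = (733.5 − 7.65) / (154.0 − 91.82) = 725.8/62.18 = 11.67

11.7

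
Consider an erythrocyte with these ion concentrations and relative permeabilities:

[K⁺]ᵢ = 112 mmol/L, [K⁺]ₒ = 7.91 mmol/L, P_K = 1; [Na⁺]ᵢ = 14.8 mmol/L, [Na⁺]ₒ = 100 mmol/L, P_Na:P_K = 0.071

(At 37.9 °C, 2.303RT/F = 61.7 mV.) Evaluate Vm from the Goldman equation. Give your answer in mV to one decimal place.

Vm = 61.7 · log₁₀[(Σ P·[cation]ₒ + Σ P·[anion]ᵢ) / (Σ P·[cation]ᵢ + Σ P·[anion]ₒ)]
Numerator = 1×7.91 + 0.071×100 = 15.01
Denominator = 1×112 + 0.071×14.8 = 113.1
Vm = 61.7 · log₁₀(0.13277) = 61.7 × (-0.8769) = -54.10 mV

-54.1 mV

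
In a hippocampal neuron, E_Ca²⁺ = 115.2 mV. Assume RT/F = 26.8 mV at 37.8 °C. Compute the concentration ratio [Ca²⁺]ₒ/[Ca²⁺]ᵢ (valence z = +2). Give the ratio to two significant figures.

5400

ln([out]/[in]) = E·z/(26.8) = 115.2 × 2 / 26.8 = 8.5970
[out]/[in] = e^(8.5970) = 5415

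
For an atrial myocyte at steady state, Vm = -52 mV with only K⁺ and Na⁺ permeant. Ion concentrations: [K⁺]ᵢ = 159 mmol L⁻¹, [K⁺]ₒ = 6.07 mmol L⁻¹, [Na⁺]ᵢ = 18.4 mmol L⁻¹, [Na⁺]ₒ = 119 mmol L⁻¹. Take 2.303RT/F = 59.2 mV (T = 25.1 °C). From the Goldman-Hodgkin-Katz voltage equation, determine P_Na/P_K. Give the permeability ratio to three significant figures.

Let α = P_Na/P_K. GHK: Vm = 59.2·log₁₀[(Kₒ + α·Naₒ)/(Kᵢ + α·Naᵢ)].
10^(Vm/59.2) = 10^(-52.0/59.2) = 0.13232
So 0.13232·(Kᵢ + α·Naᵢ) = Kₒ + α·Naₒ → α = (0.13232·159.0 − 6.07) / (119.0 − 0.13232·18.4)
α = (21.04 − 6.07) / (119.0 − 2.435) = 14.97/116.6 = 0.1284

0.128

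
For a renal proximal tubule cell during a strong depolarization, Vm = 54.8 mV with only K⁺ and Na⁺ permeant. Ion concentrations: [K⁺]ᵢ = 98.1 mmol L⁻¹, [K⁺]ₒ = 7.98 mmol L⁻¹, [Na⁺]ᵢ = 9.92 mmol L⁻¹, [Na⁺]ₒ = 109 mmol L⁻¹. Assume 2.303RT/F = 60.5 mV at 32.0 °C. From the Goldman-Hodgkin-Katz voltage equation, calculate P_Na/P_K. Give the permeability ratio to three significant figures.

26.8

Let α = P_Na/P_K. GHK: Vm = 60.5·log₁₀[(Kₒ + α·Naₒ)/(Kᵢ + α·Naᵢ)].
10^(Vm/60.5) = 10^(54.8/60.5) = 8.0498
So 8.0498·(Kᵢ + α·Naᵢ) = Kₒ + α·Naₒ → α = (8.0498·98.1 − 7.98) / (109.0 − 8.0498·9.92)
α = (789.7 − 7.98) / (109.0 − 79.85) = 781.7/29.15 = 26.82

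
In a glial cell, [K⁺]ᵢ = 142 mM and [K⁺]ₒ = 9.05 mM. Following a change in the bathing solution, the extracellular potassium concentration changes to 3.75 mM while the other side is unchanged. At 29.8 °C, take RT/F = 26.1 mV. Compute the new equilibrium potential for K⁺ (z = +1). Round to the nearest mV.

After the shift: [K⁺]_out = 3.75, [K⁺]_in = 142 mM.
E_new = (26.1/1)·ln(3.75/142) = 26.10 · (-3.6341) = -94.85 mV

-95 mV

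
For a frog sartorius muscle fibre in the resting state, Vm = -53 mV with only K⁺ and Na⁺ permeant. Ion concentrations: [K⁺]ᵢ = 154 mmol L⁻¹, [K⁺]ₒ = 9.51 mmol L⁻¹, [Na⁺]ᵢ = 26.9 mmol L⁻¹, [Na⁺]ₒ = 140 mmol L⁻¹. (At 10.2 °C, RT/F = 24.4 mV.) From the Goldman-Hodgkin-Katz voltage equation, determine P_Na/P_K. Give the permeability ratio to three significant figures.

Let α = P_Na/P_K. GHK: Vm = 24.4·ln[(Kₒ + α·Naₒ)/(Kᵢ + α·Naᵢ)].
e^(Vm/24.4) = e^(-53.0/24.4) = 0.11393
So 0.11393·(Kᵢ + α·Naᵢ) = Kₒ + α·Naₒ → α = (0.11393·154.0 − 9.51) / (140.0 − 0.11393·26.9)
α = (17.55 − 9.51) / (140.0 − 3.065) = 8.036/136.9 = 0.05868

0.0587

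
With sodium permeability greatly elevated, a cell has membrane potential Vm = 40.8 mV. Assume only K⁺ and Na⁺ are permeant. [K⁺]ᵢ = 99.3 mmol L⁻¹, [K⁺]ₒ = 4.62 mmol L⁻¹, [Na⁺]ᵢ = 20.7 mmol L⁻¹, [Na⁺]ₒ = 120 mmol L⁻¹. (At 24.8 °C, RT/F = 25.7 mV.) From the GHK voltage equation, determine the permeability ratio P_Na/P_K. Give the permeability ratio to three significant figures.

Let α = P_Na/P_K. GHK: Vm = 25.7·ln[(Kₒ + α·Naₒ)/(Kᵢ + α·Naᵢ)].
e^(Vm/25.7) = e^(40.8/25.7) = 4.8917
So 4.8917·(Kᵢ + α·Naᵢ) = Kₒ + α·Naₒ → α = (4.8917·99.3 − 4.62) / (120.0 − 4.8917·20.7)
α = (485.8 − 4.62) / (120.0 − 101.3) = 481.1/18.74 = 25.67

25.7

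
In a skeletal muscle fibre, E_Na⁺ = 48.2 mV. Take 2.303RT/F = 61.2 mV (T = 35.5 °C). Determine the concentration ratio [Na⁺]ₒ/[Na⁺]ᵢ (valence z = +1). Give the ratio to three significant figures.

6.13

log₁₀([out]/[in]) = E·z/(61.2) = 48.2 × 1 / 61.2 = 0.7876
[out]/[in] = 10^(0.7876) = 6.132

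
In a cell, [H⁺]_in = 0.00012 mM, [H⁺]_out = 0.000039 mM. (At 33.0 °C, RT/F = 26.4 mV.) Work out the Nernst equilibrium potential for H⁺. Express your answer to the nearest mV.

E = (26.4/z) · ln([H⁺]_out/[H⁺]_in) with z = +1.
= (26.4/1) · ln(0.000039/0.00012) = 26.40 · ln(0.325)
= 26.40 · (-1.1239) = -29.67 mV

-30 mV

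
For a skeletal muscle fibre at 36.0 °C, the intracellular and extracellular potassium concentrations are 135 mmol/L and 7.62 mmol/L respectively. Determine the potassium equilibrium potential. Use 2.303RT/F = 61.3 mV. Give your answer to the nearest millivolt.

-77 mV

E = (61.3/z) · log₁₀([K⁺]_out/[K⁺]_in) with z = +1.
= (61.3/1) · log₁₀(7.62/135) = 61.30 · log₁₀(0.05644)
= 61.30 · (-1.2484) = -76.53 mV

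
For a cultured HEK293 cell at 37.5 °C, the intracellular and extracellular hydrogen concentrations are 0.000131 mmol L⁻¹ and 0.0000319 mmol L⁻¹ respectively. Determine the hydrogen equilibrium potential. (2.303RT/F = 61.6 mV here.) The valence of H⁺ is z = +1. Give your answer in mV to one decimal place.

-37.8 mV

E = (61.6/z) · log₁₀([H⁺]_out/[H⁺]_in) with z = +1.
= (61.6/1) · log₁₀(0.0000319/0.000131) = 61.60 · log₁₀(0.2435)
= 61.60 · (-0.6135) = -37.79 mV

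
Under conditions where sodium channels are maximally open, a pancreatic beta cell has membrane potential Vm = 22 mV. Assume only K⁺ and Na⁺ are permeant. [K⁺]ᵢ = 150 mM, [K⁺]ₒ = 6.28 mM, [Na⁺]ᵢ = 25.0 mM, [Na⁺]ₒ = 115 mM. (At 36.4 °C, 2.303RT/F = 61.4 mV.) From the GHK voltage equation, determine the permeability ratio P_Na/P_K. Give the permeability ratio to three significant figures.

Let α = P_Na/P_K. GHK: Vm = 61.4·log₁₀[(Kₒ + α·Naₒ)/(Kᵢ + α·Naᵢ)].
10^(Vm/61.4) = 10^(22.0/61.4) = 2.282
So 2.282·(Kᵢ + α·Naᵢ) = Kₒ + α·Naₒ → α = (2.282·150.0 − 6.28) / (115.0 − 2.282·25.0)
α = (342.3 − 6.28) / (115.0 − 57.05) = 336/57.95 = 5.798

5.80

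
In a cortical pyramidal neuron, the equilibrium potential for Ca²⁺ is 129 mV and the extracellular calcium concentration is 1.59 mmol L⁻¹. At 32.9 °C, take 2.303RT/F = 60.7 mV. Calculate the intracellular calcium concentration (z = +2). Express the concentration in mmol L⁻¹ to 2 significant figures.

Nernst: E = (60.7/2) · log₁₀([out]/[in]), so log₁₀([out]/[in]) = 129.0 × 2 / 60.7 = 4.2504.
[out]/[in] = 10^(4.2504) = 1.78e+04.
[in] = 1.59 / 1.78e+04 = 8.933e-05 mmol L⁻¹.

0.000089 mmol L⁻¹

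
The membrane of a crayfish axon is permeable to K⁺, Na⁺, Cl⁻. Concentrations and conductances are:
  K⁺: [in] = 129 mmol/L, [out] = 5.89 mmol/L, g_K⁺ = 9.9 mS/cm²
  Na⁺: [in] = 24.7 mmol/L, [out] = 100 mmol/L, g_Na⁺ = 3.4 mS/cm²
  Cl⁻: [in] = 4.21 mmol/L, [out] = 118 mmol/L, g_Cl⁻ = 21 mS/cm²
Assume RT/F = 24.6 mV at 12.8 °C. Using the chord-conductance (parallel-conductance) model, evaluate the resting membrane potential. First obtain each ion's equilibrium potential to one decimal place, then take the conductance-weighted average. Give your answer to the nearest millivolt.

-69 mV

E_K⁺ = (24.6/1)·ln(5.89/129) = -75.9 mV
E_Na⁺ = (24.6/1)·ln(100/24.7) = 34.4 mV
E_Cl⁻ = (24.6/-1)·ln(118/4.21) = -82.0 mV
Vm = (Σ gᵢEᵢ)/(Σ gᵢ) = (9.9·-75.9 + 3.4·34.4 + 21·-82.0) / (9.9 + 3.4 + 21)
= -2356.45 / 34.3 = -68.70 mV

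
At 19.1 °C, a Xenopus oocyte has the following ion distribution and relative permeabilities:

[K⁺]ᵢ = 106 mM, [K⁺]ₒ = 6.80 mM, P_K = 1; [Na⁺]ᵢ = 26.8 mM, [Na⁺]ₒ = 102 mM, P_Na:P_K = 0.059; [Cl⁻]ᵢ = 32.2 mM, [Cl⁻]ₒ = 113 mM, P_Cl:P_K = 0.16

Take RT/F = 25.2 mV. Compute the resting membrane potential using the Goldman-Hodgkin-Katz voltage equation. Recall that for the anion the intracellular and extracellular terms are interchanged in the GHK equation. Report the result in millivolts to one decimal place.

Vm = 25.2 · ln[(Σ P·[cation]ₒ + Σ P·[anion]ᵢ) / (Σ P·[cation]ᵢ + Σ P·[anion]ₒ)]
Numerator = 1×6.80 + 0.059×102 + 0.16×32.2 = 17.97
Denominator = 1×106 + 0.059×26.8 + 0.16×113 = 125.7
Vm = 25.2 · ln(0.143) = 25.2 × (-1.9449) = -49.01 mV

-49.0 mV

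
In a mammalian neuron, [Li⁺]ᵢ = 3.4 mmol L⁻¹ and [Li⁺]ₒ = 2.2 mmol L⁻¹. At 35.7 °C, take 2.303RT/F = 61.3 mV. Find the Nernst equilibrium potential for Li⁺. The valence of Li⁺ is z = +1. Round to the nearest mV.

E = (61.3/z) · log₁₀([Li⁺]_out/[Li⁺]_in) with z = +1.
= (61.3/1) · log₁₀(2.2/3.4) = 61.30 · log₁₀(0.6471)
= 61.30 · (-0.1891) = -11.59 mV

-12 mV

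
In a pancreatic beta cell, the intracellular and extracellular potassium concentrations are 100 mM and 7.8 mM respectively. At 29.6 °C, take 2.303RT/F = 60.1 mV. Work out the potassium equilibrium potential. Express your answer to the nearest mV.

-67 mV

E = (60.1/z) · log₁₀([K⁺]_out/[K⁺]_in) with z = +1.
= (60.1/1) · log₁₀(7.8/100) = 60.10 · log₁₀(0.078)
= 60.10 · (-1.1079) = -66.59 mV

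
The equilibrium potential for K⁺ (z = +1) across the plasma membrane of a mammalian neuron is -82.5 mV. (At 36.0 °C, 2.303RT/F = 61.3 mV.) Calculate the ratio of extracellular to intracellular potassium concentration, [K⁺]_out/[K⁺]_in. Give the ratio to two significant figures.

log₁₀([out]/[in]) = E·z/(61.3) = -82.5 × 1 / 61.3 = -1.3458
[out]/[in] = 10^(-1.3458) = 0.0451

0.045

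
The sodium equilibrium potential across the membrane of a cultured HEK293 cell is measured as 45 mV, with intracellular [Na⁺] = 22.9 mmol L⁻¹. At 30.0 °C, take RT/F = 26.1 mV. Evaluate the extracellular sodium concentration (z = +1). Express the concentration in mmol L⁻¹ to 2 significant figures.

Nernst: E = (26.1/1) · ln([out]/[in]), so ln([out]/[in]) = 45.0 × 1 / 26.1 = 1.7241.
[out]/[in] = e^(1.7241) = 5.608.
[out] = 5.608 × 22.9 = 128.4 mmol L⁻¹.

130 mmol L⁻¹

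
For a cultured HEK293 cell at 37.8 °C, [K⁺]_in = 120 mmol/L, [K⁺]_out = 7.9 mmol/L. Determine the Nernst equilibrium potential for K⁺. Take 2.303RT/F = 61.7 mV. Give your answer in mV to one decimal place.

E = (61.7/z) · log₁₀([K⁺]_out/[K⁺]_in) with z = +1.
= (61.7/1) · log₁₀(7.9/120) = 61.70 · log₁₀(0.06583)
= 61.70 · (-1.1816) = -72.90 mV

-72.9 mV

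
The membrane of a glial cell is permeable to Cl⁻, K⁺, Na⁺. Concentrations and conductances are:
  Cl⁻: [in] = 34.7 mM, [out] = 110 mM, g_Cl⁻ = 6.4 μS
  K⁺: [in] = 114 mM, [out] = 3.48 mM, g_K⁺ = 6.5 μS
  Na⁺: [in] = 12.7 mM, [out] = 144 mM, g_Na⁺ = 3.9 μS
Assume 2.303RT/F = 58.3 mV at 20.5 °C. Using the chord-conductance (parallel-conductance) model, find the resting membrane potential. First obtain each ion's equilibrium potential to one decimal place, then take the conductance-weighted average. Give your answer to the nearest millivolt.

-31 mV

E_Cl⁻ = (58.3/-1)·log₁₀(110/34.7) = -29.2 mV
E_K⁺ = (58.3/1)·log₁₀(3.48/114) = -88.3 mV
E_Na⁺ = (58.3/1)·log₁₀(144/12.7) = 61.5 mV
Vm = (Σ gᵢEᵢ)/(Σ gᵢ) = (6.4·-29.2 + 6.5·-88.3 + 3.9·61.5) / (6.4 + 6.5 + 3.9)
= -520.98 / 16.8 = -31.01 mV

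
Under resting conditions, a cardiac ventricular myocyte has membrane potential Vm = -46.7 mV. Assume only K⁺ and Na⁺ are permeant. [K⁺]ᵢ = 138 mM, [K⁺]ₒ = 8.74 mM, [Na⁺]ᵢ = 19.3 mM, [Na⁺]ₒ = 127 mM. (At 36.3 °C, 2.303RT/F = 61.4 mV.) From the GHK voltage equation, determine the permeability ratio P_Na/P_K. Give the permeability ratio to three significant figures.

0.123

Let α = P_Na/P_K. GHK: Vm = 61.4·log₁₀[(Kₒ + α·Naₒ)/(Kᵢ + α·Naᵢ)].
10^(Vm/61.4) = 10^(-46.7/61.4) = 0.17355
So 0.17355·(Kᵢ + α·Naᵢ) = Kₒ + α·Naₒ → α = (0.17355·138.0 − 8.74) / (127.0 − 0.17355·19.3)
α = (23.95 − 8.74) / (127.0 − 3.349) = 15.21/123.7 = 0.123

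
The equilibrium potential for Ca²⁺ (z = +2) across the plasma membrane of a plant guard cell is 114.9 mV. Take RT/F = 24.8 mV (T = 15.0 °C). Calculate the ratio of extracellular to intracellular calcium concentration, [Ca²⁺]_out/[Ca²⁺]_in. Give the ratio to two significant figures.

11000

ln([out]/[in]) = E·z/(24.8) = 114.9 × 2 / 24.8 = 9.2661
[out]/[in] = e^(9.2661) = 1.057e+04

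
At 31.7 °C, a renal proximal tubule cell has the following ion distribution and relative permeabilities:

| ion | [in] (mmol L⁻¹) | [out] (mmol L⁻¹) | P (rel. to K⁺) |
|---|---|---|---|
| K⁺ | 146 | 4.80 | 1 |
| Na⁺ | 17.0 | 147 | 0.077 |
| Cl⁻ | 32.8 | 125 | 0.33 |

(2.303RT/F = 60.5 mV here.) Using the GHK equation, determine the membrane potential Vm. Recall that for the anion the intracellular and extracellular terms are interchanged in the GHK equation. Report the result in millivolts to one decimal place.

Vm = 60.5 · log₁₀[(Σ P·[cation]ₒ + Σ P·[anion]ᵢ) / (Σ P·[cation]ᵢ + Σ P·[anion]ₒ)]
Numerator = 1×4.80 + 0.077×147 + 0.33×32.8 = 26.94
Denominator = 1×146 + 0.077×17.0 + 0.33×125 = 188.6
Vm = 60.5 · log₁₀(0.14289) = 60.5 × (-0.8450) = -51.12 mV

-51.1 mV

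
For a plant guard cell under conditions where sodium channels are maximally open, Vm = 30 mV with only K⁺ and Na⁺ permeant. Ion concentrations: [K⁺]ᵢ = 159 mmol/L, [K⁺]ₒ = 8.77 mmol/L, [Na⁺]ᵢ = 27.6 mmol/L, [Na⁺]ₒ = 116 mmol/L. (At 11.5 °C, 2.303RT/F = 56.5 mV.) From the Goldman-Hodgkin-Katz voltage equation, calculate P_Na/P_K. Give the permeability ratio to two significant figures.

24

Let α = P_Na/P_K. GHK: Vm = 56.5·log₁₀[(Kₒ + α·Naₒ)/(Kᵢ + α·Naᵢ)].
10^(Vm/56.5) = 10^(30.0/56.5) = 3.396
So 3.396·(Kᵢ + α·Naᵢ) = Kₒ + α·Naₒ → α = (3.396·159.0 − 8.77) / (116.0 − 3.396·27.6)
α = (540 − 8.77) / (116.0 − 93.73) = 531.2/22.27 = 23.85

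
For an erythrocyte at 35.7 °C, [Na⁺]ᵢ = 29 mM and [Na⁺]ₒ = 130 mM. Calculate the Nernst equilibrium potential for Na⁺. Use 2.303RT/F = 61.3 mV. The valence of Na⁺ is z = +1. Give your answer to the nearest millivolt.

E = (61.3/z) · log₁₀([Na⁺]_out/[Na⁺]_in) with z = +1.
= (61.3/1) · log₁₀(130/29) = 61.30 · log₁₀(4.483)
= 61.30 · (0.6515) = 39.94 mV

40 mV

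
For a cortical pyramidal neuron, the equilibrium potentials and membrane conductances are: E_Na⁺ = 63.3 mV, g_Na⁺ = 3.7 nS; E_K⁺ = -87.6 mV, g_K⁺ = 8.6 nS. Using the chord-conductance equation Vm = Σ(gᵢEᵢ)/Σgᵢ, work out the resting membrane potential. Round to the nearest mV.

Σ gᵢEᵢ = 3.7·(63.3) + 8.6·(-87.6) = -519.15
Σ gᵢ = 3.7 + 8.6 = 12.3
Vm = -519.15 / 12.3 = -42.21 mV

-42 mV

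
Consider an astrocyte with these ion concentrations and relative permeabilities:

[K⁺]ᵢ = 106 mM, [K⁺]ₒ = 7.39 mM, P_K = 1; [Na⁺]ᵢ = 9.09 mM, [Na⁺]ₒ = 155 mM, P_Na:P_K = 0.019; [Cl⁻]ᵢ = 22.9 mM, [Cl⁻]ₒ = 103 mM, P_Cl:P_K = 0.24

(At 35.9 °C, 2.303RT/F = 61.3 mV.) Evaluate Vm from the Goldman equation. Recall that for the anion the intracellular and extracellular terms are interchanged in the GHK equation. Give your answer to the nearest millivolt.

-56 mV

Vm = 61.3 · log₁₀[(Σ P·[cation]ₒ + Σ P·[anion]ᵢ) / (Σ P·[cation]ᵢ + Σ P·[anion]ₒ)]
Numerator = 1×7.39 + 0.019×155 + 0.24×22.9 = 15.83
Denominator = 1×106 + 0.019×9.09 + 0.24×103 = 130.9
Vm = 61.3 · log₁₀(0.12095) = 61.3 × (-0.9174) = -56.24 mV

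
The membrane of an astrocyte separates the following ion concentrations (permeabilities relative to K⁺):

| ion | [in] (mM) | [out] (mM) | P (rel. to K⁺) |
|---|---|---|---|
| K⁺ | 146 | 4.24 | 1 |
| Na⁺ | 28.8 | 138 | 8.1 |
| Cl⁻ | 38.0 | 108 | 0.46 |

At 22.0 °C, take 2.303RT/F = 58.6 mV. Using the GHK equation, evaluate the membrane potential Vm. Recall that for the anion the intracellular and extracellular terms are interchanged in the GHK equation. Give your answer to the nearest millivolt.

25 mV

Vm = 58.6 · log₁₀[(Σ P·[cation]ₒ + Σ P·[anion]ᵢ) / (Σ P·[cation]ᵢ + Σ P·[anion]ₒ)]
Numerator = 1×4.24 + 8.1×138 + 0.46×38.0 = 1140
Denominator = 1×146 + 8.1×28.8 + 0.46×108 = 429
Vm = 58.6 · log₁₀(2.6565) = 58.6 × (0.4243) = 24.86 mV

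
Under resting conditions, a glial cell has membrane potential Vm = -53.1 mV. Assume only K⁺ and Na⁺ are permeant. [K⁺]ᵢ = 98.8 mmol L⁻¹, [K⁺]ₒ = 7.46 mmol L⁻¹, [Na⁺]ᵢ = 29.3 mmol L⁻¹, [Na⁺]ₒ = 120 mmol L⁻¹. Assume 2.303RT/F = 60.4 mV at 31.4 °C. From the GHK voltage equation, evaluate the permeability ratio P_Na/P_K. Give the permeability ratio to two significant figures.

Let α = P_Na/P_K. GHK: Vm = 60.4·log₁₀[(Kₒ + α·Naₒ)/(Kᵢ + α·Naᵢ)].
10^(Vm/60.4) = 10^(-53.1/60.4) = 0.13209
So 0.13209·(Kᵢ + α·Naᵢ) = Kₒ + α·Naₒ → α = (0.13209·98.8 − 7.46) / (120.0 − 0.13209·29.3)
α = (13.05 − 7.46) / (120.0 − 3.87) = 5.59/116.1 = 0.04814

0.048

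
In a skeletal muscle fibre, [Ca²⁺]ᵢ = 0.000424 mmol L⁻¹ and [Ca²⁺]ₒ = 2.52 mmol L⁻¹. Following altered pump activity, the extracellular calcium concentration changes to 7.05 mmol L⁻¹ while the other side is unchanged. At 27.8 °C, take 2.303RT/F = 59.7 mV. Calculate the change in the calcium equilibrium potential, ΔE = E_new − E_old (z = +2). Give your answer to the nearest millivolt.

E_old = (59.7/2)·log₁₀(2.52/0.000424) = 112.65 mV
E_new = (59.7/2)·log₁₀(7.05/0.000424) = 125.99 mV
ΔE = 125.99 − (112.65) = 13.34 mV

13 mV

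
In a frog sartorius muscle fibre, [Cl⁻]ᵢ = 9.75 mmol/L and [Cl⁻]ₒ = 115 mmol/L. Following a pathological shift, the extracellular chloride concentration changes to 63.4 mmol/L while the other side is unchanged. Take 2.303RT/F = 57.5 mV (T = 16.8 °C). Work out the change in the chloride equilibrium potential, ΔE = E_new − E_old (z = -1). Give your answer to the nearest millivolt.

15 mV

E_old = (57.5/-1)·log₁₀(115/9.75) = -61.62 mV
E_new = (57.5/-1)·log₁₀(63.4/9.75) = -46.75 mV
ΔE = -46.75 − (-61.62) = 14.87 mV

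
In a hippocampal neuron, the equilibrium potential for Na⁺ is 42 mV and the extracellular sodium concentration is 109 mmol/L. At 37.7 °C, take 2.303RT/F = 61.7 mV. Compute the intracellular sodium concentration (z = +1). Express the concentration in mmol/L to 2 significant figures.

Nernst: E = (61.7/1) · log₁₀([out]/[in]), so log₁₀([out]/[in]) = 42.0 × 1 / 61.7 = 0.6807.
[out]/[in] = 10^(0.6807) = 4.794.
[in] = 109 / 4.794 = 22.74 mmol/L.

23 mmol/L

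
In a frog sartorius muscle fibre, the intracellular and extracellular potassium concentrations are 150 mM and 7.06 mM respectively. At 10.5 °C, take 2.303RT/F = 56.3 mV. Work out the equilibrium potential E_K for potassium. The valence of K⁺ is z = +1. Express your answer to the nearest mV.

-75 mV

E = (56.3/z) · log₁₀([K⁺]_out/[K⁺]_in) with z = +1.
= (56.3/1) · log₁₀(7.06/150) = 56.30 · log₁₀(0.04707)
= 56.30 · (-1.3273) = -74.73 mV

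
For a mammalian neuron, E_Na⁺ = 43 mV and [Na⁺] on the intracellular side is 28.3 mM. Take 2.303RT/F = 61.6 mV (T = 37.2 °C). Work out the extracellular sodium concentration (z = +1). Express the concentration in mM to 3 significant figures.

Nernst: E = (61.6/1) · log₁₀([out]/[in]), so log₁₀([out]/[in]) = 43.0 × 1 / 61.6 = 0.6981.
[out]/[in] = 10^(0.6981) = 4.989.
[out] = 4.989 × 28.3 = 141.2 mM.

141 mM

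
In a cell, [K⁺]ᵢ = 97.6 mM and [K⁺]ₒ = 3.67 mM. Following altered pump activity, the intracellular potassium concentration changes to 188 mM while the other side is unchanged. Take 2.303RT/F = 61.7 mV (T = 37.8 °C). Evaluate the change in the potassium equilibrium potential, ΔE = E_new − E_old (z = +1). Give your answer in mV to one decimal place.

E_old = (61.7/1)·log₁₀(3.67/97.6) = -87.91 mV
E_new = (61.7/1)·log₁₀(3.67/188) = -105.48 mV
ΔE = -105.48 − (-87.91) = -17.57 mV

-17.6 mV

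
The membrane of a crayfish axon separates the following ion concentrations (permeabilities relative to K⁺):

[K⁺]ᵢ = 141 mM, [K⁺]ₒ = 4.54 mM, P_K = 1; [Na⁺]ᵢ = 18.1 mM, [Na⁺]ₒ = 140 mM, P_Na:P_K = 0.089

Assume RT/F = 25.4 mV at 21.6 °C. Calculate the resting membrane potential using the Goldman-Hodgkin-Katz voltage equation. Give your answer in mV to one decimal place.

Vm = 25.4 · ln[(Σ P·[cation]ₒ + Σ P·[anion]ᵢ) / (Σ P·[cation]ᵢ + Σ P·[anion]ₒ)]
Numerator = 1×4.54 + 0.089×140 = 17
Denominator = 1×141 + 0.089×18.1 = 142.6
Vm = 25.4 · ln(0.11921) = 25.4 × (-2.1269) = -54.02 mV

-54.0 mV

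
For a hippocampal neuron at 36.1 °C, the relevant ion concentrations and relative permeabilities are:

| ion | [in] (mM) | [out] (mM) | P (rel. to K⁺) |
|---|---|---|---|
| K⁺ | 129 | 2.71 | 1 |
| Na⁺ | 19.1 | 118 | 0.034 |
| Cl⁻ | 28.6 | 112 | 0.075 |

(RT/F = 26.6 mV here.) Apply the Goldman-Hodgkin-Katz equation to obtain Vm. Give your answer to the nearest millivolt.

Vm = 26.6 · ln[(Σ P·[cation]ₒ + Σ P·[anion]ᵢ) / (Σ P·[cation]ᵢ + Σ P·[anion]ₒ)]
Numerator = 1×2.71 + 0.034×118 + 0.075×28.6 = 8.867
Denominator = 1×129 + 0.034×19.1 + 0.075×112 = 138
Vm = 26.6 · ln(0.064231) = 26.6 × (-2.7453) = -73.02 mV

-73 mV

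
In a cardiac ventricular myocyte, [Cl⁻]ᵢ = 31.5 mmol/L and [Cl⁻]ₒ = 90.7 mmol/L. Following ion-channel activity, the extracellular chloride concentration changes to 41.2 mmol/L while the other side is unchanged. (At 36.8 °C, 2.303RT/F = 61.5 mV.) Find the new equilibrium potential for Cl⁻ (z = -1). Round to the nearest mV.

-7 mV

After the shift: [Cl⁻]_out = 41.2, [Cl⁻]_in = 31.5 mmol/L.
E_new = (61.5/-1)·log₁₀(41.2/31.5) = -61.50 · (0.1166) = -7.17 mV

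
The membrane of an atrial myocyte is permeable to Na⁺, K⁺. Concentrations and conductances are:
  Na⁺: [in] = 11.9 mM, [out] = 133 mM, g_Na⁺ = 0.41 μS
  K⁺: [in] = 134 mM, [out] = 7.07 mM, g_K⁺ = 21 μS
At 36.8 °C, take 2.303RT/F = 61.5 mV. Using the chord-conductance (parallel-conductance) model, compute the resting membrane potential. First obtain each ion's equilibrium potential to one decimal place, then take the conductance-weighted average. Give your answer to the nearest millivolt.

-76 mV

E_Na⁺ = (61.5/1)·log₁₀(133/11.9) = 64.5 mV
E_K⁺ = (61.5/1)·log₁₀(7.07/134) = -78.6 mV
Vm = (Σ gᵢEᵢ)/(Σ gᵢ) = (0.41·64.5 + 21·-78.6) / (0.41 + 21)
= -1624.15 / 21.41 = -75.86 mV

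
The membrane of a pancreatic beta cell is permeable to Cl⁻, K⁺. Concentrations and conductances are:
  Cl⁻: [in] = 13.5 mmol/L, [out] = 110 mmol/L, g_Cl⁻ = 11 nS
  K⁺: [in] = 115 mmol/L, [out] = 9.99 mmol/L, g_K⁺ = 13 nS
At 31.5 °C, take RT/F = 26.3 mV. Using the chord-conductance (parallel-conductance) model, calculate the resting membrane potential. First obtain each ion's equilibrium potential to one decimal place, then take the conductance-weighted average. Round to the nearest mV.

-60 mV

E_Cl⁻ = (26.3/-1)·ln(110/13.5) = -55.2 mV
E_K⁺ = (26.3/1)·ln(9.99/115) = -64.3 mV
Vm = (Σ gᵢEᵢ)/(Σ gᵢ) = (11·-55.2 + 13·-64.3) / (11 + 13)
= -1443.10 / 24 = -60.13 mV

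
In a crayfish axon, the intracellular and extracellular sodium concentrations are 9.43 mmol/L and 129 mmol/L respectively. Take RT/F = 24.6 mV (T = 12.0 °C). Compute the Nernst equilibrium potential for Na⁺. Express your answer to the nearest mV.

E = (24.6/z) · ln([Na⁺]_out/[Na⁺]_in) with z = +1.
= (24.6/1) · ln(129/9.43) = 24.60 · ln(13.68)
= 24.60 · (2.6159) = 64.35 mV

64 mV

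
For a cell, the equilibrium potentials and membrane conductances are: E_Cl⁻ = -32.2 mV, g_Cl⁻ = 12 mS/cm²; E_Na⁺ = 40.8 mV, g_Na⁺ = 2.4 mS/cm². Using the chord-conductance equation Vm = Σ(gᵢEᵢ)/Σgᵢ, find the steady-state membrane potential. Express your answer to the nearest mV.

-20 mV

Σ gᵢEᵢ = 12·(-32.2) + 2.4·(40.8) = -288.48
Σ gᵢ = 12 + 2.4 = 14.4
Vm = -288.48 / 14.4 = -20.03 mV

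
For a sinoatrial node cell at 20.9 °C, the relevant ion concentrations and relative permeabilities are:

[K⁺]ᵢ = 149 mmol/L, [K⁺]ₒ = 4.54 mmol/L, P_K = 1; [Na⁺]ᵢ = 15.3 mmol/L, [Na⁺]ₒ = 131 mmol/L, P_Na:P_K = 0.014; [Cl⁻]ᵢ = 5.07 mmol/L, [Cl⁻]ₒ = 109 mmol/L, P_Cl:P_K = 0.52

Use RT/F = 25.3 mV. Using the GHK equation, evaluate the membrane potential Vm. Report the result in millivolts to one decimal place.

-79.2 mV

Vm = 25.3 · ln[(Σ P·[cation]ₒ + Σ P·[anion]ᵢ) / (Σ P·[cation]ᵢ + Σ P·[anion]ₒ)]
Numerator = 1×4.54 + 0.014×131 + 0.52×5.07 = 9.01
Denominator = 1×149 + 0.014×15.3 + 0.52×109 = 205.9
Vm = 25.3 · ln(0.043762) = 25.3 × (-3.1290) = -79.16 mV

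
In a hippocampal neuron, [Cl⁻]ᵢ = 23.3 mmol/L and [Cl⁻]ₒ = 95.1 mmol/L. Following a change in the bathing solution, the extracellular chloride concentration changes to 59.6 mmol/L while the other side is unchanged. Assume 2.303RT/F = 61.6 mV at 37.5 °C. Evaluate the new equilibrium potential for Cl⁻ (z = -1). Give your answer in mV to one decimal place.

After the shift: [Cl⁻]_out = 59.6, [Cl⁻]_in = 23.3 mmol/L.
E_new = (61.6/-1)·log₁₀(59.6/23.3) = -61.60 · (0.4079) = -25.13 mV

-25.1 mV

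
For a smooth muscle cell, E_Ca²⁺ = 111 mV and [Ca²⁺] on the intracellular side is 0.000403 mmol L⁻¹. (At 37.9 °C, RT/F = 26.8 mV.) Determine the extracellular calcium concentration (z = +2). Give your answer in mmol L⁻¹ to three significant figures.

Nernst: E = (26.8/2) · ln([out]/[in]), so ln([out]/[in]) = 111.0 × 2 / 26.8 = 8.2836.
[out]/[in] = e^(8.2836) = 3958.
[out] = 3958 × 0.000403 = 1.595 mmol L⁻¹.

1.60 mmol L⁻¹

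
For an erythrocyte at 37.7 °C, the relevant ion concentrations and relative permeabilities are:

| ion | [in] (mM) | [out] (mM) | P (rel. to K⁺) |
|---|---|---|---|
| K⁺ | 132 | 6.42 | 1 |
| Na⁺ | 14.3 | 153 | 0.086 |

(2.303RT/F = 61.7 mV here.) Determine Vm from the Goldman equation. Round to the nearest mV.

-51 mV

Vm = 61.7 · log₁₀[(Σ P·[cation]ₒ + Σ P·[anion]ᵢ) / (Σ P·[cation]ᵢ + Σ P·[anion]ₒ)]
Numerator = 1×6.42 + 0.086×153 = 19.58
Denominator = 1×132 + 0.086×14.3 = 133.2
Vm = 61.7 · log₁₀(0.14695) = 61.7 × (-0.8328) = -51.39 mV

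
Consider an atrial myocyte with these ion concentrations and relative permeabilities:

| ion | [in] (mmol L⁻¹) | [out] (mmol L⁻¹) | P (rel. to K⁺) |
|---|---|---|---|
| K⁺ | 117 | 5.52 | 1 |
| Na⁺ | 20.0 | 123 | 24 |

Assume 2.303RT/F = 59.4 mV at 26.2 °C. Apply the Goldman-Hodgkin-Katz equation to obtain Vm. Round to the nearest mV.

41 mV

Vm = 59.4 · log₁₀[(Σ P·[cation]ₒ + Σ P·[anion]ᵢ) / (Σ P·[cation]ᵢ + Σ P·[anion]ₒ)]
Numerator = 1×5.52 + 24×123 = 2958
Denominator = 1×117 + 24×20.0 = 597
Vm = 59.4 · log₁₀(4.954) = 59.4 × (0.6950) = 41.28 mV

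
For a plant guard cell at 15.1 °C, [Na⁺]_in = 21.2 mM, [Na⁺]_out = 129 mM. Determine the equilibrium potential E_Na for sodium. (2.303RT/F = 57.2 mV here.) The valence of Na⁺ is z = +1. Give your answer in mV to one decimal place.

E = (57.2/z) · log₁₀([Na⁺]_out/[Na⁺]_in) with z = +1.
= (57.2/1) · log₁₀(129/21.2) = 57.20 · log₁₀(6.085)
= 57.20 · (0.7843) = 44.86 mV

44.9 mV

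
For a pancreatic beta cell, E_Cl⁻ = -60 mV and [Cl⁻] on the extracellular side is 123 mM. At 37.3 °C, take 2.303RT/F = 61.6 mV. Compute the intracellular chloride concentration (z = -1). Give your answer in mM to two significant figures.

Nernst: E = (61.6/-1) · log₁₀([out]/[in]), so log₁₀([out]/[in]) = -60.0 × -1 / 61.6 = 0.9740.
[out]/[in] = 10^(0.9740) = 9.419.
[in] = 123 / 9.419 = 13.06 mM.

13 mM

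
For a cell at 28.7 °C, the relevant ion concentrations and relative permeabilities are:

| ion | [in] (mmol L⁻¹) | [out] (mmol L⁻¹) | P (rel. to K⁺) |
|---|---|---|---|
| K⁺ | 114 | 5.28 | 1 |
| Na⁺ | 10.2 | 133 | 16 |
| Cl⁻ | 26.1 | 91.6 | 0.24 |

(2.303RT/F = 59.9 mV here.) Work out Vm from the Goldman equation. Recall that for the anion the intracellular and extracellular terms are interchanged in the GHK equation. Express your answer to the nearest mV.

Vm = 59.9 · log₁₀[(Σ P·[cation]ₒ + Σ P·[anion]ᵢ) / (Σ P·[cation]ᵢ + Σ P·[anion]ₒ)]
Numerator = 1×5.28 + 16×133 + 0.24×26.1 = 2140
Denominator = 1×114 + 16×10.2 + 0.24×91.6 = 299.2
Vm = 59.9 · log₁₀(7.1513) = 59.9 × (0.8544) = 51.18 mV

51 mV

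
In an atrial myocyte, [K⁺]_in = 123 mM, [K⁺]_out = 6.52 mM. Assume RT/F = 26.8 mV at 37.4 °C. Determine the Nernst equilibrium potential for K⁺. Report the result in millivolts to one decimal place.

E = (26.8/z) · ln([K⁺]_out/[K⁺]_in) with z = +1.
= (26.8/1) · ln(6.52/123) = 26.80 · ln(0.05301)
= 26.80 · (-2.9373) = -78.72 mV

-78.7 mV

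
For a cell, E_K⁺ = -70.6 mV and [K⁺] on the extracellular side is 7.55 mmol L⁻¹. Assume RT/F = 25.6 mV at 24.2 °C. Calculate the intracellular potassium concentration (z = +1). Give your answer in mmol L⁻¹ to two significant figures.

120 mmol L⁻¹

Nernst: E = (25.6/1) · ln([out]/[in]), so ln([out]/[in]) = -70.6 × 1 / 25.6 = -2.7578.
[out]/[in] = e^(-2.7578) = 0.06343.
[in] = 7.55 / 0.06343 = 119 mmol L⁻¹.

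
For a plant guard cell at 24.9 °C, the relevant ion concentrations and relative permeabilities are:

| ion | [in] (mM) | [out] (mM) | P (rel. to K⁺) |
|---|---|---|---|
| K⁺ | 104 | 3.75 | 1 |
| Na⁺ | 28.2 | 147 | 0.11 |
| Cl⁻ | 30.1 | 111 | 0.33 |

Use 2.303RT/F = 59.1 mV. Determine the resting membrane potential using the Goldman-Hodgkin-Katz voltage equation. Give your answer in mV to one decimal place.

Vm = 59.1 · log₁₀[(Σ P·[cation]ₒ + Σ P·[anion]ᵢ) / (Σ P·[cation]ᵢ + Σ P·[anion]ₒ)]
Numerator = 1×3.75 + 0.11×147 + 0.33×30.1 = 29.85
Denominator = 1×104 + 0.11×28.2 + 0.33×111 = 143.7
Vm = 59.1 · log₁₀(0.2077) = 59.1 × (-0.6826) = -40.34 mV

-40.3 mV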